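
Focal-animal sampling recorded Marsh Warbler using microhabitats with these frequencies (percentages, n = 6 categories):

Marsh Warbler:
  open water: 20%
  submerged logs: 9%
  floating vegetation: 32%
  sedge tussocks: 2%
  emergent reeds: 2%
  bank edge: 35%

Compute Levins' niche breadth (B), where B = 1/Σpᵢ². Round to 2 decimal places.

3.65

Convert percentages to proportions (divide by 100).
Σpᵢ² = 0.20² + 0.09² + 0.32² + 0.02² + 0.02² + 0.35² = 0.0400 + 0.0081 + 0.1024 + 0.0004 + 0.0004 + 0.1225 = 0.2738
B = 1 / 0.2738 = 3.6523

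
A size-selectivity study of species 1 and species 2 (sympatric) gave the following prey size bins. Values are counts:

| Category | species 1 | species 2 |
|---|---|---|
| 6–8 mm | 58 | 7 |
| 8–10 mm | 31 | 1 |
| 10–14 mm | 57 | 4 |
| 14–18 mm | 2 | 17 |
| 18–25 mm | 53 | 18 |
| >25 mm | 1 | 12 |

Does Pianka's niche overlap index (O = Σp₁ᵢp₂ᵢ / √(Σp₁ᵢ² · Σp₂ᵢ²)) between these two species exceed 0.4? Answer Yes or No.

Yes

Proportions for species 1 (n=202): 58/202=0.2871, 31/202=0.1535, 57/202=0.2822, 2/202=0.0099, 53/202=0.2624, 1/202=0.0050
Proportions for species 2 (n=59): 7/59=0.1186, 1/59=0.0169, 4/59=0.0678, 17/59=0.2881, 18/59=0.3051, 12/59=0.2034
Σ p₁ᵢp₂ᵢ = 0.034050 + 0.002594 + 0.019133 + 0.002852 + 0.080058 + 0.001017 = 0.139704
Σp_1ᵢ² = 0.2871² + 0.1535² + 0.2822² + 0.0099² + 0.2624² + 0.0050² = 0.082426 + 0.023562 + 0.079637 + 0.000098 + 0.068854 + 0.000025 = 0.254602
Σp_2ᵢ² = 0.1186² + 0.0169² + 0.0678² + 0.2881² + 0.3051² + 0.2034² = 0.014066 + 0.000286 + 0.004597 + 0.083002 + 0.093086 + 0.041372 = 0.236409
O = 0.139704 / √(0.254602 × 0.236409) = 0.139704 / 0.2453369 = 0.5694
O = 0.5694 > 0.4 → Yes.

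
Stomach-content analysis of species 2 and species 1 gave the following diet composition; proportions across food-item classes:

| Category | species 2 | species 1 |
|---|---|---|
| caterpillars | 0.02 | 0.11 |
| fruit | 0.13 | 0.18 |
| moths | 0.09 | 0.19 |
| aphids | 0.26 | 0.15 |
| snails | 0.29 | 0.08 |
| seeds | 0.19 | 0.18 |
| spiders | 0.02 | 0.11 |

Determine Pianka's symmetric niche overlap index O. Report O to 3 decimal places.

0.779

Σ p₁ᵢp₂ᵢ = 0.0022 + 0.0234 + 0.0171 + 0.0390 + 0.0232 + 0.0342 + 0.0022 = 0.1413
Σp_1ᵢ² = 0.02² + 0.13² + 0.09² + 0.26² + 0.29² + 0.19² + 0.02² = 0.0004 + 0.0169 + 0.0081 + 0.0676 + 0.0841 + 0.0361 + 0.0004 = 0.2136
Σp_2ᵢ² = 0.11² + 0.18² + 0.19² + 0.15² + 0.08² + 0.18² + 0.11² = 0.0121 + 0.0324 + 0.0361 + 0.0225 + 0.0064 + 0.0324 + 0.0121 = 0.1540
O = 0.1413 / √(0.2136 × 0.1540) = 0.1413 / 0.181368 = 0.77908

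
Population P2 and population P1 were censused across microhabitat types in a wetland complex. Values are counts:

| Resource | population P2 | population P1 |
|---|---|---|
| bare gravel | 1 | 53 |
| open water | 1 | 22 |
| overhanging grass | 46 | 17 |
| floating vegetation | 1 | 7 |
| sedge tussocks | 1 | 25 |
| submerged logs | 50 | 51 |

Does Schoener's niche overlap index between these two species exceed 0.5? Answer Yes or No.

No

Proportions for population P2 (n=100): 1/100=0.0100, 1/100=0.0100, 46/100=0.4600, 1/100=0.0100, 1/100=0.0100, 50/100=0.5000
Proportions for population P1 (n=175): 53/175=0.3029, 22/175=0.1257, 17/175=0.0971, 7/175=0.0400, 25/175=0.1429, 51/175=0.2914
Σ|p₁ᵢ − p₂ᵢ| = 0.2929 + 0.1157 + 0.3629 + 0.0300 + 0.1329 + 0.2086 = 1.1430
D = 1 − ½ × 1.1430 = 1 − 0.57150 = 0.42850
D = 0.42850 < 0.5 → No.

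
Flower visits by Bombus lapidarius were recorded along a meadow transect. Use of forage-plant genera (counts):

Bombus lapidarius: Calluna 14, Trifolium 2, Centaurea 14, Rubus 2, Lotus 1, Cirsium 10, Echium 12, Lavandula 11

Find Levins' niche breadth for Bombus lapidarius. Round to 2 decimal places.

Proportions for Bombus lapidarius (n=66): 14/66=0.2121, 2/66=0.0303, 14/66=0.2121, 2/66=0.0303, 1/66=0.0152, 10/66=0.1515, 12/66=0.1818, 11/66=0.1667
Σpᵢ² = 0.2121² + 0.0303² + 0.2121² + 0.0303² + 0.0152² + 0.1515² + 0.1818² + 0.1667² = 0.044986 + 0.000918 + 0.044986 + 0.000918 + 0.000231 + 0.022952 + 0.033051 + 0.027789 = 0.175831
B = 1 / 0.175831 = 5.6873

5.69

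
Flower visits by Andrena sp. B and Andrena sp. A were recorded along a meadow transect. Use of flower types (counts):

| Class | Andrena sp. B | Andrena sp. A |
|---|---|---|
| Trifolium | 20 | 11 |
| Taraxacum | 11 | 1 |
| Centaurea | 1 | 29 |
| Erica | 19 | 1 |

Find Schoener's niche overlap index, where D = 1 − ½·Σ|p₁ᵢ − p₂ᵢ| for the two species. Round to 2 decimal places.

Proportions for Andrena sp. B (n=51): 20/51=0.3922, 11/51=0.2157, 1/51=0.0196, 19/51=0.3725
Proportions for Andrena sp. A (n=42): 11/42=0.2619, 1/42=0.0238, 29/42=0.6905, 1/42=0.0238
Σ|p₁ᵢ − p₂ᵢ| = 0.1303 + 0.1919 + 0.6709 + 0.3487 = 1.3418
D = 1 − ½ × 1.3418 = 1 − 0.67090 = 0.32910

0.33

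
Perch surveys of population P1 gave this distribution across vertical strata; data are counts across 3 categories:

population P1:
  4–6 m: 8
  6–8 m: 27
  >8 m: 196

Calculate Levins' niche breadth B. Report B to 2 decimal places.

1.36

Proportions for population P1 (n=231): 8/231=0.0346, 27/231=0.1169, 196/231=0.8485
Σpᵢ² = 0.0346² + 0.1169² + 0.8485² = 0.001197 + 0.013666 + 0.719952 = 0.734815
B = 1 / 0.734815 = 1.3609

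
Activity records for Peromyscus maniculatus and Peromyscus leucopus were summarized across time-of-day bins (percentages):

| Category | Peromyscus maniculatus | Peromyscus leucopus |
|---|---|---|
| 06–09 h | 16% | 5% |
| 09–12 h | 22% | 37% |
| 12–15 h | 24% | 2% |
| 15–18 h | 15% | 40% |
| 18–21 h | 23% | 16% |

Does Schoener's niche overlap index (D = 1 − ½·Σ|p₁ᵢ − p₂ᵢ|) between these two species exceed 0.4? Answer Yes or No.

Yes

Convert percentages to proportions (divide by 100).
Σ|p₁ᵢ − p₂ᵢ| = 0.11 + 0.15 + 0.22 + 0.25 + 0.07 = 0.80
D = 1 − ½ × 0.80 = 1 − 0.400 = 0.6000
D = 0.6000 > 0.4 → Yes.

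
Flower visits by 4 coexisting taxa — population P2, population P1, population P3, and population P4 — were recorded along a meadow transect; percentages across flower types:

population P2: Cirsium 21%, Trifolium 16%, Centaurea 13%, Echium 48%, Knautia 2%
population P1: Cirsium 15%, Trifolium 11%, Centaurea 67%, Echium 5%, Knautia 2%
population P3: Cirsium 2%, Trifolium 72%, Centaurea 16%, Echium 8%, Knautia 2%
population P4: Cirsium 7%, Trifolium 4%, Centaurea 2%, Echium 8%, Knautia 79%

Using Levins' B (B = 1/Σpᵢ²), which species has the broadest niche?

population P2

Convert percentages to proportions (divide by 100).
Σp_P2ᵢ² = 0.21² + 0.16² + 0.13² + 0.48² + 0.02² = 0.0441 + 0.0256 + 0.0169 + 0.2304 + 0.0004 = 0.3174
B_P2 = 1 / 0.3174 = 3.1506
Σp_P1ᵢ² = 0.15² + 0.11² + 0.67² + 0.05² + 0.02² = 0.0225 + 0.0121 + 0.4489 + 0.0025 + 0.0004 = 0.4864
B_P1 = 1 / 0.4864 = 2.0559
Σp_P3ᵢ² = 0.02² + 0.72² + 0.16² + 0.08² + 0.02² = 0.0004 + 0.5184 + 0.0256 + 0.0064 + 0.0004 = 0.5512
B_P3 = 1 / 0.5512 = 1.8142
Σp_P4ᵢ² = 0.07² + 0.04² + 0.02² + 0.08² + 0.79² = 0.0049 + 0.0016 + 0.0004 + 0.0064 + 0.6241 = 0.6374
B_P4 = 1 / 0.6374 = 1.5689
Highest B → broadest niche (most generalist): population P2 (B = 3.15).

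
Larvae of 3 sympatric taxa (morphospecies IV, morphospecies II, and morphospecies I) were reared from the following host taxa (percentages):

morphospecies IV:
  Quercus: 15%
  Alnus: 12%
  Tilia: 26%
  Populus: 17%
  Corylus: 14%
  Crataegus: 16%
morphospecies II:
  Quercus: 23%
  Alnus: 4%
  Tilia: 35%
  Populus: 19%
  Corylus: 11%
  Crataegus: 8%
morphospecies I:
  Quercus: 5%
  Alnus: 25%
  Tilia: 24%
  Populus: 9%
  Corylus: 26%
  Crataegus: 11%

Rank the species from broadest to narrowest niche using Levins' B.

morphospecies IV > morphospecies I > morphospecies II

Convert percentages to proportions (divide by 100).
Σp_IVᵢ² = 0.15² + 0.12² + 0.26² + 0.17² + 0.14² + 0.16² = 0.0225 + 0.0144 + 0.0676 + 0.0289 + 0.0196 + 0.0256 = 0.1786
B_IV = 1 / 0.1786 = 5.5991
Σp_IIᵢ² = 0.23² + 0.04² + 0.35² + 0.19² + 0.11² + 0.08² = 0.0529 + 0.0016 + 0.1225 + 0.0361 + 0.0121 + 0.0064 = 0.2316
B_II = 1 / 0.2316 = 4.3178
Σp_Iᵢ² = 0.05² + 0.25² + 0.24² + 0.09² + 0.26² + 0.11² = 0.0025 + 0.0625 + 0.0576 + 0.0081 + 0.0676 + 0.0121 = 0.2104
B_I = 1 / 0.2104 = 4.7529
Ranking by B (broadest → narrowest): morphospecies IV (5.60) > morphospecies I (4.75) > morphospecies II (4.32)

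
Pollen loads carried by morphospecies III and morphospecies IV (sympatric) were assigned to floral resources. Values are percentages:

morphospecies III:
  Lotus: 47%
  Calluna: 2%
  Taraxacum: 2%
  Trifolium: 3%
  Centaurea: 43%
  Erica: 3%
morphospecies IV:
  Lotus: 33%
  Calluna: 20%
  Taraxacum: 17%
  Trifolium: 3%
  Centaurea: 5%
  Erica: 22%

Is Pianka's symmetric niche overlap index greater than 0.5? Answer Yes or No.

Yes

Convert percentages to proportions (divide by 100).
Σ p₁ᵢp₂ᵢ = 0.1551 + 0.0040 + 0.0034 + 0.0009 + 0.0215 + 0.0066 = 0.1915
Σp_1ᵢ² = 0.47² + 0.02² + 0.02² + 0.03² + 0.43² + 0.03² = 0.2209 + 0.0004 + 0.0004 + 0.0009 + 0.1849 + 0.0009 = 0.4084
Σp_2ᵢ² = 0.33² + 0.20² + 0.17² + 0.03² + 0.05² + 0.22² = 0.1089 + 0.0400 + 0.0289 + 0.0009 + 0.0025 + 0.0484 = 0.2296
O = 0.1915 / √(0.4084 × 0.2296) = 0.1915 / 0.30622 = 0.6254
O = 0.6254 > 0.5 → Yes.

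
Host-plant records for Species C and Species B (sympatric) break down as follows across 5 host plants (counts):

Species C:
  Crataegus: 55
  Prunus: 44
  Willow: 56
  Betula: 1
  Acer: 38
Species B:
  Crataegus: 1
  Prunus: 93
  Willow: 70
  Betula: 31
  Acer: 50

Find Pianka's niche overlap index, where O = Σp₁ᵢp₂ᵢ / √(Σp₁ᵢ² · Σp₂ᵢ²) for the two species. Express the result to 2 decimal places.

0.78

Proportions for Species C (n=194): 55/194=0.2835, 44/194=0.2268, 56/194=0.2887, 1/194=0.0052, 38/194=0.1959
Proportions for Species B (n=245): 1/245=0.0041, 93/245=0.3796, 70/245=0.2857, 31/245=0.1265, 50/245=0.2041
Σ p₁ᵢp₂ᵢ = 0.001162 + 0.086093 + 0.082482 + 0.000658 + 0.039983 = 0.210378
Σp_1ᵢ² = 0.2835² + 0.2268² + 0.2887² + 0.0052² + 0.1959² = 0.080372 + 0.051438 + 0.083348 + 0.000027 + 0.038377 = 0.253562
Σp_2ᵢ² = 0.0041² + 0.3796² + 0.2857² + 0.1265² + 0.2041² = 0.000017 + 0.144096 + 0.081624 + 0.016002 + 0.041657 = 0.283396
O = 0.210378 / √(0.253562 × 0.283396) = 0.210378 / 0.2680643 = 0.7848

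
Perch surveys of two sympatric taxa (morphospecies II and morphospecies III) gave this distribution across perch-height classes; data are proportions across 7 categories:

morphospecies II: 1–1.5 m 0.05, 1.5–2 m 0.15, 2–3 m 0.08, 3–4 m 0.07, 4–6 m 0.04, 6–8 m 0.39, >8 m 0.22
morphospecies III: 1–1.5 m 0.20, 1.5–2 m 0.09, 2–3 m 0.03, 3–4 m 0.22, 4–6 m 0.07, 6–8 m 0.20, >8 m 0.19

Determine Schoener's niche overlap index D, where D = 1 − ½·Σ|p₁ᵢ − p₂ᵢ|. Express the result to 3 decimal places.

Σ|p₁ᵢ − p₂ᵢ| = 0.15 + 0.06 + 0.05 + 0.15 + 0.03 + 0.19 + 0.03 = 0.66
D = 1 − ½ × 0.66 = 1 − 0.330 = 0.67000

0.670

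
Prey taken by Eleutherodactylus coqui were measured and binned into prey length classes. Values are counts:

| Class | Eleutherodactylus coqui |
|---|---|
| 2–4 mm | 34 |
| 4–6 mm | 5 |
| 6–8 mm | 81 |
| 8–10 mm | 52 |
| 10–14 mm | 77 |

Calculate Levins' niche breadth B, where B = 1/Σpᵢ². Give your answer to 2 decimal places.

3.79

Proportions for Eleutherodactylus coqui (n=249): 34/249=0.1365, 5/249=0.0201, 81/249=0.3253, 52/249=0.2088, 77/249=0.3092
Σpᵢ² = 0.1365² + 0.0201² + 0.3253² + 0.2088² + 0.3092² = 0.018632 + 0.000404 + 0.105820 + 0.043597 + 0.095605 = 0.264058
B = 1 / 0.264058 = 3.7870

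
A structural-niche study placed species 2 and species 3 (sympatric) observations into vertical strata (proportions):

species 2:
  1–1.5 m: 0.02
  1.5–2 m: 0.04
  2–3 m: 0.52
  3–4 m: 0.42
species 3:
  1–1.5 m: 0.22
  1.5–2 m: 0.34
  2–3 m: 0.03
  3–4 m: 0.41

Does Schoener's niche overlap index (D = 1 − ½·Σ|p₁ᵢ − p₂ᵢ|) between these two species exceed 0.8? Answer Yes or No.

No

Σ|p₁ᵢ − p₂ᵢ| = 0.20 + 0.30 + 0.49 + 0.01 = 1.00
D = 1 − ½ × 1.00 = 1 − 0.500 = 0.5000
D = 0.5000 < 0.8 → No.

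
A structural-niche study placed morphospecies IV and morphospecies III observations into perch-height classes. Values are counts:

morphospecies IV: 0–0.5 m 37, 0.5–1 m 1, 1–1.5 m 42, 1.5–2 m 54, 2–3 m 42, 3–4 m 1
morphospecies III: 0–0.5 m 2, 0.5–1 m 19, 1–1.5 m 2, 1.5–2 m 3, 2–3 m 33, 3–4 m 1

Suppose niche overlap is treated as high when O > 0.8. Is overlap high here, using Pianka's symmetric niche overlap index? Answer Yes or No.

No

Proportions for morphospecies IV (n=177): 37/177=0.2090, 1/177=0.0056, 42/177=0.2373, 54/177=0.3051, 42/177=0.2373, 1/177=0.0056
Proportions for morphospecies III (n=60): 2/60=0.0333, 19/60=0.3167, 2/60=0.0333, 3/60=0.0500, 33/60=0.5500, 1/60=0.0167
Σ p₁ᵢp₂ᵢ = 0.006960 + 0.001774 + 0.007902 + 0.015255 + 0.130515 + 0.000094 = 0.162500
Σp_1ᵢ² = 0.2090² + 0.0056² + 0.2373² + 0.3051² + 0.2373² + 0.0056² = 0.043681 + 0.000031 + 0.056311 + 0.093086 + 0.056311 + 0.000031 = 0.249451
Σp_2ᵢ² = 0.0333² + 0.3167² + 0.0333² + 0.0500² + 0.5500² + 0.0167² = 0.001109 + 0.100299 + 0.001109 + 0.002500 + 0.302500 + 0.000279 = 0.407796
O = 0.162500 / √(0.249451 × 0.407796) = 0.162500 / 0.3189438 = 0.5095
O = 0.5095 < 0.8 → No.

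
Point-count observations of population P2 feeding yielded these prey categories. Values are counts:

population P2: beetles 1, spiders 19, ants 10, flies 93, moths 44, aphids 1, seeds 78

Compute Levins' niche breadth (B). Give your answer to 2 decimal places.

Proportions for population P2 (n=246): 1/246=0.0041, 19/246=0.0772, 10/246=0.0407, 93/246=0.3780, 44/246=0.1789, 1/246=0.0041, 78/246=0.3171
Σpᵢ² = 0.0041² + 0.0772² + 0.0407² + 0.3780² + 0.1789² + 0.0041² + 0.3171² = 0.000017 + 0.005960 + 0.001656 + 0.142884 + 0.032005 + 0.000017 + 0.100552 = 0.283091
B = 1 / 0.283091 = 3.5324

3.53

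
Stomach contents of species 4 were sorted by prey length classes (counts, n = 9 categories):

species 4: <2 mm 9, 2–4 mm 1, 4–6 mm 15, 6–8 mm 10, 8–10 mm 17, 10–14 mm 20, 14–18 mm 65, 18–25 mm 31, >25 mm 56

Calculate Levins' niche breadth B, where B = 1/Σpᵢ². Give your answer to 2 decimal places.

Proportions for species 4 (n=224): 9/224=0.0402, 1/224=0.0045, 15/224=0.0670, 10/224=0.0446, 17/224=0.0759, 20/224=0.0893, 65/224=0.2902, 31/224=0.1384, 56/224=0.2500
Σpᵢ² = 0.0402² + 0.0045² + 0.0670² + 0.0446² + 0.0759² + 0.0893² + 0.2902² + 0.1384² + 0.2500² = 0.001616 + 0.000020 + 0.004489 + 0.001989 + 0.005761 + 0.007974 + 0.084216 + 0.019155 + 0.062500 = 0.187720
B = 1 / 0.187720 = 5.3271

5.33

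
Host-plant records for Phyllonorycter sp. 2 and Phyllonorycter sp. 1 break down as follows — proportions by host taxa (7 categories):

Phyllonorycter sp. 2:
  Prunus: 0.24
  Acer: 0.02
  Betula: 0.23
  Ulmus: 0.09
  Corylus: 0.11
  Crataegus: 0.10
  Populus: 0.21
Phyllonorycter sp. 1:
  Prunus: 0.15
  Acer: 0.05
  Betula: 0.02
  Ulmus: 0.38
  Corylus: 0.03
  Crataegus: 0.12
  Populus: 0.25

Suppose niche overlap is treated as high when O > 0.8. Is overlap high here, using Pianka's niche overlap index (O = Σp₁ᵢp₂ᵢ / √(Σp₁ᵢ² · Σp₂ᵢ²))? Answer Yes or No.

Σ p₁ᵢp₂ᵢ = 0.0360 + 0.0010 + 0.0046 + 0.0342 + 0.0033 + 0.0120 + 0.0525 = 0.1436
Σp_1ᵢ² = 0.24² + 0.02² + 0.23² + 0.09² + 0.11² + 0.10² + 0.21² = 0.0576 + 0.0004 + 0.0529 + 0.0081 + 0.0121 + 0.0100 + 0.0441 = 0.1852
Σp_2ᵢ² = 0.15² + 0.05² + 0.02² + 0.38² + 0.03² + 0.12² + 0.25² = 0.0225 + 0.0025 + 0.0004 + 0.1444 + 0.0009 + 0.0144 + 0.0625 = 0.2476
O = 0.1436 / √(0.1852 × 0.2476) = 0.1436 / 0.21414 = 0.6706
O = 0.6706 < 0.8 → No.

No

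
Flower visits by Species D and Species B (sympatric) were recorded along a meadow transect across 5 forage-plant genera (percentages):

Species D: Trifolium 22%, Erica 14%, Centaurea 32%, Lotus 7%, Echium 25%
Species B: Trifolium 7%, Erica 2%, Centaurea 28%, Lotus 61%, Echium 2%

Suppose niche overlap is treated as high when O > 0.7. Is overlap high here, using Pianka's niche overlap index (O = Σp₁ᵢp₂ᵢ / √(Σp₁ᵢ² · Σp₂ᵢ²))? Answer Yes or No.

Convert percentages to proportions (divide by 100).
Σ p₁ᵢp₂ᵢ = 0.0154 + 0.0028 + 0.0896 + 0.0427 + 0.0050 = 0.1555
Σp_1ᵢ² = 0.22² + 0.14² + 0.32² + 0.07² + 0.25² = 0.0484 + 0.0196 + 0.1024 + 0.0049 + 0.0625 = 0.2378
Σp_2ᵢ² = 0.07² + 0.02² + 0.28² + 0.61² + 0.02² = 0.0049 + 0.0004 + 0.0784 + 0.3721 + 0.0004 = 0.4562
O = 0.1555 / √(0.2378 × 0.4562) = 0.1555 / 0.32937 = 0.4721
O = 0.4721 < 0.7 → No.

No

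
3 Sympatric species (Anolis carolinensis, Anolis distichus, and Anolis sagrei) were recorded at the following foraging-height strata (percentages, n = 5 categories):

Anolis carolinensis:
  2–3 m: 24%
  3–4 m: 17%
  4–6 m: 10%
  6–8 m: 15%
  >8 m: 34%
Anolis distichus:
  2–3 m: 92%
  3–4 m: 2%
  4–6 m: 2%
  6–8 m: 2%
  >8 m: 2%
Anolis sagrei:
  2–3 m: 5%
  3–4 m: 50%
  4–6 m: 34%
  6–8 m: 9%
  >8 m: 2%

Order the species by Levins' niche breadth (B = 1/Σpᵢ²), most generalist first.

Anolis carolinensis > Anolis sagrei > Anolis distichus

Convert percentages to proportions (divide by 100).
Σp_caroᵢ² = 0.24² + 0.17² + 0.10² + 0.15² + 0.34² = 0.0576 + 0.0289 + 0.0100 + 0.0225 + 0.1156 = 0.2346
B_caro = 1 / 0.2346 = 4.2626
Σp_distᵢ² = 0.92² + 0.02² + 0.02² + 0.02² + 0.02² = 0.8464 + 0.0004 + 0.0004 + 0.0004 + 0.0004 = 0.8480
B_dist = 1 / 0.8480 = 1.1792
Σp_sagrᵢ² = 0.05² + 0.50² + 0.34² + 0.09² + 0.02² = 0.0025 + 0.2500 + 0.1156 + 0.0081 + 0.0004 = 0.3766
B_sagr = 1 / 0.3766 = 2.6553
Ranking by B (broadest → narrowest): Anolis carolinensis (4.26) > Anolis sagrei (2.66) > Anolis distichus (1.18)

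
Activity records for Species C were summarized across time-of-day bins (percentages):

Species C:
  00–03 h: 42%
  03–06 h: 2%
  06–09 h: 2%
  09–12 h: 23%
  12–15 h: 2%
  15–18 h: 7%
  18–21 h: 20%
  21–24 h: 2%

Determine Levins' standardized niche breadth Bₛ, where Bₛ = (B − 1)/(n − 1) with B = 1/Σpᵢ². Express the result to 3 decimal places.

0.375

Convert percentages to proportions (divide by 100).
Σpᵢ² = 0.42² + 0.02² + 0.02² + 0.23² + 0.02² + 0.07² + 0.20² + 0.02² = 0.1764 + 0.0004 + 0.0004 + 0.0529 + 0.0004 + 0.0049 + 0.0400 + 0.0004 = 0.2758
B = 1 / 0.2758 = 3.62582
Bₛ = (B − 1)/(n − 1) = (3.62582 − 1)/(8 − 1) = 2.62582/7 = 0.37512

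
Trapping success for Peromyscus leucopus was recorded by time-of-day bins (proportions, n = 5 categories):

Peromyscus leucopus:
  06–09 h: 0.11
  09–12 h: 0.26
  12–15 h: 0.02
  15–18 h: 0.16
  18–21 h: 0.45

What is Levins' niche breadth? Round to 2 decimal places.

3.24

Σpᵢ² = 0.11² + 0.26² + 0.02² + 0.16² + 0.45² = 0.0121 + 0.0676 + 0.0004 + 0.0256 + 0.2025 = 0.3082
B = 1 / 0.3082 = 3.2446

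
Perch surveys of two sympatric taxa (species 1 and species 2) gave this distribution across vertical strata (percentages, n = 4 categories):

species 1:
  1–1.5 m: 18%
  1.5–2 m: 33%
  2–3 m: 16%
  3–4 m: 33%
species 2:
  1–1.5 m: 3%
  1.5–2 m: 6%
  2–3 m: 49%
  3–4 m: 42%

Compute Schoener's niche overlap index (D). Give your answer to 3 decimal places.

0.580

Convert percentages to proportions (divide by 100).
Σ|p₁ᵢ − p₂ᵢ| = 0.15 + 0.27 + 0.33 + 0.09 = 0.84
D = 1 − ½ × 0.84 = 1 − 0.420 = 0.58000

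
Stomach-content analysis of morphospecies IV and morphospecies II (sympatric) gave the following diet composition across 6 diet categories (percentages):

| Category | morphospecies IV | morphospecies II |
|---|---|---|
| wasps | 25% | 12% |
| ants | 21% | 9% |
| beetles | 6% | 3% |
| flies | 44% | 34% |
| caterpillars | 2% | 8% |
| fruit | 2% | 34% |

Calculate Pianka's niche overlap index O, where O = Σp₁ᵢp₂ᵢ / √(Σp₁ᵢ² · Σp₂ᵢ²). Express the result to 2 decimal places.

0.74

Convert percentages to proportions (divide by 100).
Σ p₁ᵢp₂ᵢ = 0.0300 + 0.0189 + 0.0018 + 0.1496 + 0.0016 + 0.0068 = 0.2087
Σp_1ᵢ² = 0.25² + 0.21² + 0.06² + 0.44² + 0.02² + 0.02² = 0.0625 + 0.0441 + 0.0036 + 0.1936 + 0.0004 + 0.0004 = 0.3046
Σp_2ᵢ² = 0.12² + 0.09² + 0.03² + 0.34² + 0.08² + 0.34² = 0.0144 + 0.0081 + 0.0009 + 0.1156 + 0.0064 + 0.1156 = 0.2610
O = 0.2087 / √(0.3046 × 0.2610) = 0.2087 / 0.28196 = 0.7402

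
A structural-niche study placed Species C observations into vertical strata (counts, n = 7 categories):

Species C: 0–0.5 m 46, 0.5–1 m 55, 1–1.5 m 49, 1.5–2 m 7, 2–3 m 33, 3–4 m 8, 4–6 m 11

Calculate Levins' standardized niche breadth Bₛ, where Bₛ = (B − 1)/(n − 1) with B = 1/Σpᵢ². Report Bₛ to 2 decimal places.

0.65

Proportions for Species C (n=209): 46/209=0.2201, 55/209=0.2632, 49/209=0.2344, 7/209=0.0335, 33/209=0.1579, 8/209=0.0383, 11/209=0.0526
Σpᵢ² = 0.2201² + 0.2632² + 0.2344² + 0.0335² + 0.1579² + 0.0383² + 0.0526² = 0.048444 + 0.069274 + 0.054943 + 0.001122 + 0.024932 + 0.001467 + 0.002767 = 0.202949
B = 1 / 0.202949 = 4.9273
Bₛ = (B − 1)/(n − 1) = (4.9273 − 1)/(7 − 1) = 3.9273/6 = 0.6546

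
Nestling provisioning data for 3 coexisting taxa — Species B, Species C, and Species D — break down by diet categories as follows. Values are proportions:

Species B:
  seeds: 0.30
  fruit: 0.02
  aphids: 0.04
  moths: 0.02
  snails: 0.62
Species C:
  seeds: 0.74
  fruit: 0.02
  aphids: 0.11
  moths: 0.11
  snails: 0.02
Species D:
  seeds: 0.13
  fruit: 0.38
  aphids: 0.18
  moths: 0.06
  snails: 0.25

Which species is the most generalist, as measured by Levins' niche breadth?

Σp_Bᵢ² = 0.30² + 0.02² + 0.04² + 0.02² + 0.62² = 0.0900 + 0.0004 + 0.0016 + 0.0004 + 0.3844 = 0.4768
B_B = 1 / 0.4768 = 2.0973
Σp_Cᵢ² = 0.74² + 0.02² + 0.11² + 0.11² + 0.02² = 0.5476 + 0.0004 + 0.0121 + 0.0121 + 0.0004 = 0.5726
B_C = 1 / 0.5726 = 1.7464
Σp_Dᵢ² = 0.13² + 0.38² + 0.18² + 0.06² + 0.25² = 0.0169 + 0.1444 + 0.0324 + 0.0036 + 0.0625 = 0.2598
B_D = 1 / 0.2598 = 3.8491
Highest B → broadest niche (most generalist): Species D (B = 3.85).

Species D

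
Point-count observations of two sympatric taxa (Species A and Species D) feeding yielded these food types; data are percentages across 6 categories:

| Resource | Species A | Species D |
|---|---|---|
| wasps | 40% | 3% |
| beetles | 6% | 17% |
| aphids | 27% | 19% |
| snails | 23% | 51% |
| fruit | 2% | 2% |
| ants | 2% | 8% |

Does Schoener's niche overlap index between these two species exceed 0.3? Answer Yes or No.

Yes

Convert percentages to proportions (divide by 100).
Σ|p₁ᵢ − p₂ᵢ| = 0.37 + 0.11 + 0.08 + 0.28 + 0.00 + 0.06 = 0.90
D = 1 − ½ × 0.90 = 1 − 0.450 = 0.5500
D = 0.5500 > 0.3 → Yes.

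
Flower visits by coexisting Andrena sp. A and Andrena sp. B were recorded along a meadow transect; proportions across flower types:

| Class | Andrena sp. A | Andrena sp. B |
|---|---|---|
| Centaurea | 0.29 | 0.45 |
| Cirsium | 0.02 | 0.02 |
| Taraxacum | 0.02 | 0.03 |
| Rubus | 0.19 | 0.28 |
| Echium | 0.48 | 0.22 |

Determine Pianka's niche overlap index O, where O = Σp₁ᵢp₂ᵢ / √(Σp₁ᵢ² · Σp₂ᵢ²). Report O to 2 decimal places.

Σ p₁ᵢp₂ᵢ = 0.1305 + 0.0004 + 0.0006 + 0.0532 + 0.1056 = 0.2903
Σp_1ᵢ² = 0.29² + 0.02² + 0.02² + 0.19² + 0.48² = 0.0841 + 0.0004 + 0.0004 + 0.0361 + 0.2304 = 0.3514
Σp_2ᵢ² = 0.45² + 0.02² + 0.03² + 0.28² + 0.22² = 0.2025 + 0.0004 + 0.0009 + 0.0784 + 0.0484 = 0.3306
O = 0.2903 / √(0.3514 × 0.3306) = 0.2903 / 0.34084 = 0.8517

0.85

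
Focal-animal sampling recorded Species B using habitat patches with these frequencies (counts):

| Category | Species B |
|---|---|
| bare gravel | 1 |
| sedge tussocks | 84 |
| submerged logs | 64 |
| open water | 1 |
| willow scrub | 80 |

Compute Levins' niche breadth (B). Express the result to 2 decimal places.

Proportions for Species B (n=230): 1/230=0.0043, 84/230=0.3652, 64/230=0.2783, 1/230=0.0043, 80/230=0.3478
Σpᵢ² = 0.0043² + 0.3652² + 0.2783² + 0.0043² + 0.3478² = 0.000018 + 0.133371 + 0.077451 + 0.000018 + 0.120965 = 0.331823
B = 1 / 0.331823 = 3.0137

3.01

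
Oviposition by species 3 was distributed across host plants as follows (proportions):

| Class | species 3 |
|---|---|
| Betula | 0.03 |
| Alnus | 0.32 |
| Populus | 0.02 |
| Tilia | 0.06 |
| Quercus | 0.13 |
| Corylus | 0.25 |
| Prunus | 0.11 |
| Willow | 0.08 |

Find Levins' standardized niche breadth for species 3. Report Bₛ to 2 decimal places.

Σpᵢ² = 0.03² + 0.32² + 0.02² + 0.06² + 0.13² + 0.25² + 0.11² + 0.08² = 0.0009 + 0.1024 + 0.0004 + 0.0036 + 0.0169 + 0.0625 + 0.0121 + 0.0064 = 0.2052
B = 1 / 0.2052 = 4.8733
Bₛ = (B − 1)/(n − 1) = (4.8733 − 1)/(8 − 1) = 3.8733/7 = 0.5533

0.55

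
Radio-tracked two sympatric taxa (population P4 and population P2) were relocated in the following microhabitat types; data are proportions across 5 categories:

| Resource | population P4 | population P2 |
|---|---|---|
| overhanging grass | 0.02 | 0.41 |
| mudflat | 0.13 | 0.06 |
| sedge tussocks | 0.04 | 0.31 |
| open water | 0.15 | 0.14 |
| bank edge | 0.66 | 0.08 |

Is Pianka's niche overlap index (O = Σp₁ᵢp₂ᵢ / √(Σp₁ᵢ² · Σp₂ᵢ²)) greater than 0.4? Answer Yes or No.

No

Σ p₁ᵢp₂ᵢ = 0.0082 + 0.0078 + 0.0124 + 0.0210 + 0.0528 = 0.1022
Σp_1ᵢ² = 0.02² + 0.13² + 0.04² + 0.15² + 0.66² = 0.0004 + 0.0169 + 0.0016 + 0.0225 + 0.4356 = 0.4770
Σp_2ᵢ² = 0.41² + 0.06² + 0.31² + 0.14² + 0.08² = 0.1681 + 0.0036 + 0.0961 + 0.0196 + 0.0064 = 0.2938
O = 0.1022 / √(0.4770 × 0.2938) = 0.1022 / 0.37436 = 0.2730
O = 0.2730 < 0.4 → No.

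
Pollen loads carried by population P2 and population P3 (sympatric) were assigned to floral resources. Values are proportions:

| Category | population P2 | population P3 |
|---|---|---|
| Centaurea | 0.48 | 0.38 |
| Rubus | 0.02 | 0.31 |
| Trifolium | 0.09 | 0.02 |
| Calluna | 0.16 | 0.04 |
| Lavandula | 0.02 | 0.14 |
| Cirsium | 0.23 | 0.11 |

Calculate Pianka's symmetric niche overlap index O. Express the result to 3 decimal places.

Σ p₁ᵢp₂ᵢ = 0.1824 + 0.0062 + 0.0018 + 0.0064 + 0.0028 + 0.0253 = 0.2249
Σp_1ᵢ² = 0.48² + 0.02² + 0.09² + 0.16² + 0.02² + 0.23² = 0.2304 + 0.0004 + 0.0081 + 0.0256 + 0.0004 + 0.0529 = 0.3178
Σp_2ᵢ² = 0.38² + 0.31² + 0.02² + 0.04² + 0.14² + 0.11² = 0.1444 + 0.0961 + 0.0004 + 0.0016 + 0.0196 + 0.0121 = 0.2742
O = 0.2249 / √(0.3178 × 0.2742) = 0.2249 / 0.295196 = 0.76187

0.762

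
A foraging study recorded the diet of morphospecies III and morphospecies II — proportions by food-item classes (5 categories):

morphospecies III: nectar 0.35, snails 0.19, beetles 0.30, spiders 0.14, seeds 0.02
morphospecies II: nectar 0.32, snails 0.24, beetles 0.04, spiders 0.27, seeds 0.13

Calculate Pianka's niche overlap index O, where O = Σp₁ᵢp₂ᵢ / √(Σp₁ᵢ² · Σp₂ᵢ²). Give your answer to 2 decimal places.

0.81

Σ p₁ᵢp₂ᵢ = 0.1120 + 0.0456 + 0.0120 + 0.0378 + 0.0026 = 0.2100
Σp_1ᵢ² = 0.35² + 0.19² + 0.30² + 0.14² + 0.02² = 0.1225 + 0.0361 + 0.0900 + 0.0196 + 0.0004 = 0.2686
Σp_2ᵢ² = 0.32² + 0.24² + 0.04² + 0.27² + 0.13² = 0.1024 + 0.0576 + 0.0016 + 0.0729 + 0.0169 = 0.2514
O = 0.2100 / √(0.2686 × 0.2514) = 0.2100 / 0.25986 = 0.8081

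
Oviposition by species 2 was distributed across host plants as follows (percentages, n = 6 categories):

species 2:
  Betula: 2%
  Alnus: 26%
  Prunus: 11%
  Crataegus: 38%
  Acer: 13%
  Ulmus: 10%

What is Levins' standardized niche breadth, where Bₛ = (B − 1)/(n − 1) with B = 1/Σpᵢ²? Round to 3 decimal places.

Convert percentages to proportions (divide by 100).
Σpᵢ² = 0.02² + 0.26² + 0.11² + 0.38² + 0.13² + 0.10² = 0.0004 + 0.0676 + 0.0121 + 0.1444 + 0.0169 + 0.0100 = 0.2514
B = 1 / 0.2514 = 3.97772
Bₛ = (B − 1)/(n − 1) = (3.97772 − 1)/(6 − 1) = 2.97772/5 = 0.59554

0.596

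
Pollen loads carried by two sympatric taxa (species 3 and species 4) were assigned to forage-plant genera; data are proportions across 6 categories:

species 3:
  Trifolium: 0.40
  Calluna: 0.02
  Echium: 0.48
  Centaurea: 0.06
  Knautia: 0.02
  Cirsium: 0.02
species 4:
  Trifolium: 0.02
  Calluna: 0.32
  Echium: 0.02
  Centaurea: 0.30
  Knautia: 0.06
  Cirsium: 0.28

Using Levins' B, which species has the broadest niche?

species 4

Σp_3ᵢ² = 0.40² + 0.02² + 0.48² + 0.06² + 0.02² + 0.02² = 0.1600 + 0.0004 + 0.2304 + 0.0036 + 0.0004 + 0.0004 = 0.3952
B_3 = 1 / 0.3952 = 2.5304
Σp_4ᵢ² = 0.02² + 0.32² + 0.02² + 0.30² + 0.06² + 0.28² = 0.0004 + 0.1024 + 0.0004 + 0.0900 + 0.0036 + 0.0784 = 0.2752
B_4 = 1 / 0.2752 = 3.6337
Highest B → broadest niche (most generalist): species 4 (B = 3.63).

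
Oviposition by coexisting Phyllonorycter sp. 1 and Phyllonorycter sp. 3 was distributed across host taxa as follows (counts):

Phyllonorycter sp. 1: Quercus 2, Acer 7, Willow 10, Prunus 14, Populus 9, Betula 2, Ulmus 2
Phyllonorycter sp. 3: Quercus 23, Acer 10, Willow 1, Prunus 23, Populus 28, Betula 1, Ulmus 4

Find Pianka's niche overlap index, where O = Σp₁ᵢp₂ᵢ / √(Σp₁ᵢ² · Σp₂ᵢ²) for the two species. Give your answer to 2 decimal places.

0.77

Proportions for Phyllonorycter sp. 1 (n=46): 2/46=0.0435, 7/46=0.1522, 10/46=0.2174, 14/46=0.3043, 9/46=0.1957, 2/46=0.0435, 2/46=0.0435
Proportions for Phyllonorycter sp. 3 (n=90): 23/90=0.2556, 10/90=0.1111, 1/90=0.0111, 23/90=0.2556, 28/90=0.3111, 1/90=0.0111, 4/90=0.0444
Σ p₁ᵢp₂ᵢ = 0.011119 + 0.016909 + 0.002413 + 0.077779 + 0.060882 + 0.000483 + 0.001931 = 0.171516
Σp_1ᵢ² = 0.0435² + 0.1522² + 0.2174² + 0.3043² + 0.1957² + 0.0435² + 0.0435² = 0.001892 + 0.023165 + 0.047263 + 0.092598 + 0.038298 + 0.001892 + 0.001892 = 0.207000
Σp_2ᵢ² = 0.2556² + 0.1111² + 0.0111² + 0.2556² + 0.3111² + 0.0111² + 0.0444² = 0.065331 + 0.012343 + 0.000123 + 0.065331 + 0.096783 + 0.000123 + 0.001971 = 0.242005
O = 0.171516 / √(0.207000 × 0.242005) = 0.171516 / 0.2238192 = 0.7663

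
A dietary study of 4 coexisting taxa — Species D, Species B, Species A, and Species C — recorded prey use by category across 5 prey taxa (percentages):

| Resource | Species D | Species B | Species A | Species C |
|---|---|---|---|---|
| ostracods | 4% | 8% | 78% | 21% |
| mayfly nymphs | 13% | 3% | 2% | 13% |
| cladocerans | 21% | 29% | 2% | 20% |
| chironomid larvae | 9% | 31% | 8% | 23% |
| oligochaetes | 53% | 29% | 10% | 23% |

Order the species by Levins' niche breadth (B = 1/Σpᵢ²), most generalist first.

Convert percentages to proportions (divide by 100).
Σp_Dᵢ² = 0.04² + 0.13² + 0.21² + 0.09² + 0.53² = 0.0016 + 0.0169 + 0.0441 + 0.0081 + 0.2809 = 0.3516
B_D = 1 / 0.3516 = 2.8441
Σp_Bᵢ² = 0.08² + 0.03² + 0.29² + 0.31² + 0.29² = 0.0064 + 0.0009 + 0.0841 + 0.0961 + 0.0841 = 0.2716
B_B = 1 / 0.2716 = 3.6819
Σp_Aᵢ² = 0.78² + 0.02² + 0.02² + 0.08² + 0.10² = 0.6084 + 0.0004 + 0.0004 + 0.0064 + 0.0100 = 0.6256
B_A = 1 / 0.6256 = 1.5985
Σp_Cᵢ² = 0.21² + 0.13² + 0.20² + 0.23² + 0.23² = 0.0441 + 0.0169 + 0.0400 + 0.0529 + 0.0529 = 0.2068
B_C = 1 / 0.2068 = 4.8356
Ranking by B (broadest → narrowest): Species C (4.84) > Species B (3.68) > Species D (2.84) > Species A (1.60)

Species C > Species B > Species D > Species A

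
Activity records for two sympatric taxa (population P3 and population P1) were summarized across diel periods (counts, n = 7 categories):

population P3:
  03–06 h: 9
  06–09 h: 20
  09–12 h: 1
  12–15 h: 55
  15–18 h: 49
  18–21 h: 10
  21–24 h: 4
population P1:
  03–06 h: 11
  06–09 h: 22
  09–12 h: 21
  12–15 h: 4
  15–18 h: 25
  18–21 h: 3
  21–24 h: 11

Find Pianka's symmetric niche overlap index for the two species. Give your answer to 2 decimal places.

0.63

Proportions for population P3 (n=148): 9/148=0.0608, 20/148=0.1351, 1/148=0.0068, 55/148=0.3716, 49/148=0.3311, 10/148=0.0676, 4/148=0.0270
Proportions for population P1 (n=97): 11/97=0.1134, 22/97=0.2268, 21/97=0.2165, 4/97=0.0412, 25/97=0.2577, 3/97=0.0309, 11/97=0.1134
Σ p₁ᵢp₂ᵢ = 0.006895 + 0.030641 + 0.001472 + 0.015310 + 0.085324 + 0.002089 + 0.003062 = 0.144793
Σp_1ᵢ² = 0.0608² + 0.1351² + 0.0068² + 0.3716² + 0.3311² + 0.0676² + 0.0270² = 0.003697 + 0.018252 + 0.000046 + 0.138087 + 0.109627 + 0.004570 + 0.000729 = 0.275008
Σp_2ᵢ² = 0.1134² + 0.2268² + 0.2165² + 0.0412² + 0.2577² + 0.0309² + 0.1134² = 0.012860 + 0.051438 + 0.046872 + 0.001697 + 0.066409 + 0.000955 + 0.012860 = 0.193091
O = 0.144793 / √(0.275008 × 0.193091) = 0.144793 / 0.2304378 = 0.6283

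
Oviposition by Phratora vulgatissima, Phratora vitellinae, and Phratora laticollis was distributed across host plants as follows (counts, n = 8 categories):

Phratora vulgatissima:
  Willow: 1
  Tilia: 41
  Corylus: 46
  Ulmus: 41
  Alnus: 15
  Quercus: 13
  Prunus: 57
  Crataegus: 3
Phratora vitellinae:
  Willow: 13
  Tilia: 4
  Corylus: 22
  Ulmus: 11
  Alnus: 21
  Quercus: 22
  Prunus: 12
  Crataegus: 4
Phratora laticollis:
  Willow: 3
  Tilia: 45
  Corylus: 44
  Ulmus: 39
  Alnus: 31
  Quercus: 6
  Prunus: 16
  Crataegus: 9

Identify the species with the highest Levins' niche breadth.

Phratora vitellinae

Proportions for Phratora vulgatissima (n=217): 1/217=0.0046, 41/217=0.1889, 46/217=0.2120, 41/217=0.1889, 15/217=0.0691, 13/217=0.0599, 57/217=0.2627, 3/217=0.0138
Proportions for Phratora vitellinae (n=109): 13/109=0.1193, 4/109=0.0367, 22/109=0.2018, 11/109=0.1009, 21/109=0.1927, 22/109=0.2018, 12/109=0.1101, 4/109=0.0367
Proportions for Phratora laticollis (n=193): 3/193=0.0155, 45/193=0.2332, 44/193=0.2280, 39/193=0.2021, 31/193=0.1606, 6/193=0.0311, 16/193=0.0829, 9/193=0.0466
Σp_vulgᵢ² = 0.0046² + 0.1889² + 0.2120² + 0.1889² + 0.0691² + 0.0599² + 0.2627² + 0.0138² = 0.000021 + 0.035683 + 0.044944 + 0.035683 + 0.004775 + 0.003588 + 0.069011 + 0.000190 = 0.193895
B_vulg = 1 / 0.193895 = 5.1574
Σp_viteᵢ² = 0.1193² + 0.0367² + 0.2018² + 0.1009² + 0.1927² + 0.2018² + 0.1101² + 0.0367² = 0.014232 + 0.001347 + 0.040723 + 0.010181 + 0.037133 + 0.040723 + 0.012122 + 0.001347 = 0.157808
B_vite = 1 / 0.157808 = 6.3368
Σp_latiᵢ² = 0.0155² + 0.2332² + 0.2280² + 0.2021² + 0.1606² + 0.0311² + 0.0829² + 0.0466² = 0.000240 + 0.054382 + 0.051984 + 0.040844 + 0.025792 + 0.000967 + 0.006872 + 0.002172 = 0.183253
B_lati = 1 / 0.183253 = 5.4569
Highest B → broadest niche (most generalist): Phratora vitellinae (B = 6.34).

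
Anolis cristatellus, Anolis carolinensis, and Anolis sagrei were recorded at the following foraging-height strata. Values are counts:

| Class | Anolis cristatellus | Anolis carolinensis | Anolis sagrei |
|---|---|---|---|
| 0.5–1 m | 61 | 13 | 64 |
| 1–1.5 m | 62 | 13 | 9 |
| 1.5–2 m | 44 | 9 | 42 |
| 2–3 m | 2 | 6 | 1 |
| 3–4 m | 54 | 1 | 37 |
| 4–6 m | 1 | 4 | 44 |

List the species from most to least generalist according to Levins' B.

Proportions for Anolis cristatellus (n=224): 61/224=0.2723, 62/224=0.2768, 44/224=0.1964, 2/224=0.0089, 54/224=0.2411, 1/224=0.0045
Proportions for Anolis carolinensis (n=46): 13/46=0.2826, 13/46=0.2826, 9/46=0.1957, 6/46=0.1304, 1/46=0.0217, 4/46=0.0870
Proportions for Anolis sagrei (n=197): 64/197=0.3249, 9/197=0.0457, 42/197=0.2132, 1/197=0.0051, 37/197=0.1878, 44/197=0.2234
Σp_crisᵢ² = 0.2723² + 0.2768² + 0.1964² + 0.0089² + 0.2411² + 0.0045² = 0.074147 + 0.076618 + 0.038573 + 0.000079 + 0.058129 + 0.000020 = 0.247566
B_cris = 1 / 0.247566 = 4.0393
Σp_caroᵢ² = 0.2826² + 0.2826² + 0.1957² + 0.1304² + 0.0217² + 0.0870² = 0.079863 + 0.079863 + 0.038298 + 0.017004 + 0.000471 + 0.007569 = 0.223068
B_caro = 1 / 0.223068 = 4.4829
Σp_sagrᵢ² = 0.3249² + 0.0457² + 0.2132² + 0.0051² + 0.1878² + 0.2234² = 0.105560 + 0.002088 + 0.045454 + 0.000026 + 0.035269 + 0.049908 = 0.238305
B_sagr = 1 / 0.238305 = 4.1963
Ranking by B (broadest → narrowest): Anolis carolinensis (4.48) > Anolis sagrei (4.20) > Anolis cristatellus (4.04)

Anolis carolinensis > Anolis sagrei > Anolis cristatellus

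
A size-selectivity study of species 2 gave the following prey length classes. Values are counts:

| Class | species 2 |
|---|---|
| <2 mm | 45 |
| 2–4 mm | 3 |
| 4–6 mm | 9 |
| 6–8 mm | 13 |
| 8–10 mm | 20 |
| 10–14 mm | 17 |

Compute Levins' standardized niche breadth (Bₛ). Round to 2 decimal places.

Proportions for species 2 (n=107): 45/107=0.4206, 3/107=0.0280, 9/107=0.0841, 13/107=0.1215, 20/107=0.1869, 17/107=0.1589
Σpᵢ² = 0.4206² + 0.0280² + 0.0841² + 0.1215² + 0.1869² + 0.1589² = 0.176904 + 0.000784 + 0.007073 + 0.014762 + 0.034932 + 0.025249 = 0.259704
B = 1 / 0.259704 = 3.8505
Bₛ = (B − 1)/(n − 1) = (3.8505 − 1)/(6 − 1) = 2.8505/5 = 0.5701

0.57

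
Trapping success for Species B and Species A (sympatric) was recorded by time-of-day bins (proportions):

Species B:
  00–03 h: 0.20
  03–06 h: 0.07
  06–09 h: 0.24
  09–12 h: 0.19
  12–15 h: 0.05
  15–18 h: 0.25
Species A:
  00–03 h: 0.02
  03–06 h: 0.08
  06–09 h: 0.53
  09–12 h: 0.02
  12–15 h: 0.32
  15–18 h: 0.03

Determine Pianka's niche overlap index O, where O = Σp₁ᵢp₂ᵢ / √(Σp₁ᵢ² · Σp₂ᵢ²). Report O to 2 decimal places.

0.58

Σ p₁ᵢp₂ᵢ = 0.0040 + 0.0056 + 0.1272 + 0.0038 + 0.0160 + 0.0075 = 0.1641
Σp_1ᵢ² = 0.20² + 0.07² + 0.24² + 0.19² + 0.05² + 0.25² = 0.0400 + 0.0049 + 0.0576 + 0.0361 + 0.0025 + 0.0625 = 0.2036
Σp_2ᵢ² = 0.02² + 0.08² + 0.53² + 0.02² + 0.32² + 0.03² = 0.0004 + 0.0064 + 0.2809 + 0.0004 + 0.1024 + 0.0009 = 0.3914
O = 0.1641 / √(0.2036 × 0.3914) = 0.1641 / 0.28229 = 0.5813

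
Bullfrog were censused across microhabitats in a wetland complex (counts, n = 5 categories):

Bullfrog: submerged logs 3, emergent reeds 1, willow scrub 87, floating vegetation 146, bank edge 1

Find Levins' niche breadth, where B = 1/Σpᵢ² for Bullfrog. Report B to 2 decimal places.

Proportions for Bullfrog (n=238): 3/238=0.0126, 1/238=0.0042, 87/238=0.3655, 146/238=0.6134, 1/238=0.0042
Σpᵢ² = 0.0126² + 0.0042² + 0.3655² + 0.6134² + 0.0042² = 0.000159 + 0.000018 + 0.133590 + 0.376260 + 0.000018 = 0.510045
B = 1 / 0.510045 = 1.9606

1.96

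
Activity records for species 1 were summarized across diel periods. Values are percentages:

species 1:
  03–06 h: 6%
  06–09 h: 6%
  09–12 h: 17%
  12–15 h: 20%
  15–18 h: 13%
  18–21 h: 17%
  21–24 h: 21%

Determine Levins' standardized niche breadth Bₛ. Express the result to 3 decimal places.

Convert percentages to proportions (divide by 100).
Σpᵢ² = 0.06² + 0.06² + 0.17² + 0.20² + 0.13² + 0.17² + 0.21² = 0.0036 + 0.0036 + 0.0289 + 0.0400 + 0.0169 + 0.0289 + 0.0441 = 0.1660
B = 1 / 0.1660 = 6.02410
Bₛ = (B − 1)/(n − 1) = (6.02410 − 1)/(7 − 1) = 5.02410/6 = 0.83735

0.837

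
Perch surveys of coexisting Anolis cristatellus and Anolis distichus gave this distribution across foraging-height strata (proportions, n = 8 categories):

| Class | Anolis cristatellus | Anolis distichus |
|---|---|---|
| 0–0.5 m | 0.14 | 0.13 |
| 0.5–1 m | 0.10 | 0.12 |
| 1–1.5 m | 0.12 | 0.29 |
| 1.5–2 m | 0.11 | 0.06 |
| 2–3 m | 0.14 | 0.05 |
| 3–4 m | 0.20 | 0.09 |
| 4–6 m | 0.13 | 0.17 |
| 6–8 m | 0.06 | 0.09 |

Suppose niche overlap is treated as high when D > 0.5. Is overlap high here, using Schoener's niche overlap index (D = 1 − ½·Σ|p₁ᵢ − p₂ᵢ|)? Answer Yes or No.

Yes

Σ|p₁ᵢ − p₂ᵢ| = 0.01 + 0.02 + 0.17 + 0.05 + 0.09 + 0.11 + 0.04 + 0.03 = 0.52
D = 1 − ½ × 0.52 = 1 − 0.260 = 0.7400
D = 0.7400 > 0.5 → Yes.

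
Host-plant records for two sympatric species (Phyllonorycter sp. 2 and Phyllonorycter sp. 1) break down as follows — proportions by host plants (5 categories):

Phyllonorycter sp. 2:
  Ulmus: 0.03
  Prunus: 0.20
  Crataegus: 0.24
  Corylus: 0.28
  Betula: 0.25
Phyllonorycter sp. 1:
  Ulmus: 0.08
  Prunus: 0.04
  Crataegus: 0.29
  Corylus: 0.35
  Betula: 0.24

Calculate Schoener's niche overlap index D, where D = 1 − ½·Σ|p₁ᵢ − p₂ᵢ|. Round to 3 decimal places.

0.830

Σ|p₁ᵢ − p₂ᵢ| = 0.05 + 0.16 + 0.05 + 0.07 + 0.01 = 0.34
D = 1 − ½ × 0.34 = 1 − 0.170 = 0.83000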